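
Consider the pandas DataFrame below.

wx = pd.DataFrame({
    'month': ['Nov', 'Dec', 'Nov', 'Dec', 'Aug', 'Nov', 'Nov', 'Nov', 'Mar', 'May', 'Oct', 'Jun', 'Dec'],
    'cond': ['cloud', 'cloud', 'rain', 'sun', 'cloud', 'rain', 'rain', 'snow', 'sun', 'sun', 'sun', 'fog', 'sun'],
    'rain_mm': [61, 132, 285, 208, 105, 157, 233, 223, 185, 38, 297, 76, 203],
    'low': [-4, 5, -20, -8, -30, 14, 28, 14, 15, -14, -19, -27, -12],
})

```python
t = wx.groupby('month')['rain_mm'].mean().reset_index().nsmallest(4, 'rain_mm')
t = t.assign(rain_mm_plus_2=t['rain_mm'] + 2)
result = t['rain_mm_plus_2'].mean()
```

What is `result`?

102.0

group by month, mean of rain_mm:
month
Aug    105.0
Dec    181.0
Jun     76.0
Mar    185.0
May     38.0
Nov    191.8
Oct    297.0
Name: rain_mm, dtype: float64
reset_index():
  month  rain_mm
0   Aug    105.0
1   Dec    181.0
2   Jun     76.0
3   Mar    185.0
4   May     38.0
5   Nov    191.8
6   Oct    297.0
take 4 rows with smallest rain_mm:
  month  rain_mm
4   May     38.0
2   Jun     76.0
0   Aug    105.0
1   Dec    181.0
add column rain_mm_plus_2 = t['rain_mm'] + 2:
  month  rain_mm  rain_mm_plus_2
4   May     38.0            40.0
2   Jun     76.0            78.0
0   Aug    105.0           107.0
1   Dec    181.0           183.0
Hence 102.0.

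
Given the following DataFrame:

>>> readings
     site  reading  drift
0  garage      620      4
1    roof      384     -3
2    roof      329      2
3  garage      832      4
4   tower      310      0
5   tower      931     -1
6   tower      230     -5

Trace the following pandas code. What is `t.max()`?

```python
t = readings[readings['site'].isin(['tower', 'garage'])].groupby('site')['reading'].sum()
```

1471

filter rows where site in ['tower', 'garage']:
     site  reading  drift
0  garage      620      4
3  garage      832      4
4   tower      310      0
5   tower      931     -1
6   tower      230     -5
group by site, sum of reading:
site
garage    1452
tower     1471
Name: reading, dtype: int64
Finally, max of the resulting series = 1471.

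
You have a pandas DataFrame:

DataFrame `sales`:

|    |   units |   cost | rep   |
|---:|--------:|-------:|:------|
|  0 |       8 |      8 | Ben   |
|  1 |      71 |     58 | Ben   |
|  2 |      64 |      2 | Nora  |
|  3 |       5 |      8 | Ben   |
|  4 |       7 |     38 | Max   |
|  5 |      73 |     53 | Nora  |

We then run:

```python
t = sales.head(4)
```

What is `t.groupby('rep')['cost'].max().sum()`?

take first 4 rows:
   units  cost   rep
0      8     8   Ben
1     71    58   Ben
2     64     2  Nora
3      5     8   Ben
group by rep, max of cost:
rep
Ben     58
Nora     2
Name: cost, dtype: int64
Reading off the sum of the resulting series, we get 60.

60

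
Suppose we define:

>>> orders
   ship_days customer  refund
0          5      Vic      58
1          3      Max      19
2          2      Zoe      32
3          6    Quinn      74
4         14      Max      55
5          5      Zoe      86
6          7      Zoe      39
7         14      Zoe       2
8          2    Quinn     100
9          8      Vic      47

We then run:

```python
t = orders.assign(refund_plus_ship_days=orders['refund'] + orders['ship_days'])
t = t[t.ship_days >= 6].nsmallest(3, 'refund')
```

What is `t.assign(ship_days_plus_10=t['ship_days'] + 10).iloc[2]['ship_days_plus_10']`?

add column refund_plus_ship_days = orders['refund'] + orders['ship_days']:
   ship_days customer  refund  refund_plus_ship_days
0          5      Vic      58                     63
1          3      Max      19                     22
2          2      Zoe      32                     34
3          6    Quinn      74                     80
4         14      Max      55                     69
5          5      Zoe      86                     91
6          7      Zoe      39                     46
7         14      Zoe       2                     16
8          2    Quinn     100                    102
9          8      Vic      47                     55
filter rows where ship_days >= 6:
   ship_days customer  refund  refund_plus_ship_days
3          6    Quinn      74                     80
4         14      Max      55                     69
6          7      Zoe      39                     46
7         14      Zoe       2                     16
9          8      Vic      47                     55
take 3 rows with smallest refund:
   ship_days customer  refund  refund_plus_ship_days
7         14      Zoe       2                     16
6          7      Zoe      39                     46
9          8      Vic      47                     55
add column ship_days_plus_10 = t['ship_days'] + 10:
   ship_days customer  refund  refund_plus_ship_days  ship_days_plus_10
7         14      Zoe       2                     16                 24
6          7      Zoe      39                     46                 17
9          8      Vic      47                     55                 18

18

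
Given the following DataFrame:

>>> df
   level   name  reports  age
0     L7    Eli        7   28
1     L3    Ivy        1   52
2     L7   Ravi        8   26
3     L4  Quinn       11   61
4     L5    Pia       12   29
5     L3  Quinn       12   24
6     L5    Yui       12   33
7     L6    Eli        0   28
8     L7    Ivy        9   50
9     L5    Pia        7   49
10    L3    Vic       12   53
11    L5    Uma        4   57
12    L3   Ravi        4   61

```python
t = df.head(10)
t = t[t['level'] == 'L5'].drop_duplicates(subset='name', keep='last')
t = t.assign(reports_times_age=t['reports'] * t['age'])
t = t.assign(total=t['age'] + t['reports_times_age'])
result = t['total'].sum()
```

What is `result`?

take first 10 rows:
  level   name  reports  age
0    L7    Eli        7   28
1    L3    Ivy        1   52
2    L7   Ravi        8   26
3    L4  Quinn       11   61
4    L5    Pia       12   29
5    L3  Quinn       12   24
6    L5    Yui       12   33
7    L6    Eli        0   28
8    L7    Ivy        9   50
9    L5    Pia        7   49
filter rows where level == 'L5':
  level name  reports  age
4    L5  Pia       12   29
6    L5  Yui       12   33
9    L5  Pia        7   49
drop duplicate name (keep=last):
  level name  reports  age
6    L5  Yui       12   33
9    L5  Pia        7   49
add column reports_times_age = t['reports'] * t['age']:
  level name  reports  age  reports_times_age
6    L5  Yui       12   33                396
9    L5  Pia        7   49                343
add column total = t['age'] + t['reports_times_age']:
  level name  reports  age  reports_times_age  total
6    L5  Yui       12   33                396    429
9    L5  Pia        7   49                343    392

821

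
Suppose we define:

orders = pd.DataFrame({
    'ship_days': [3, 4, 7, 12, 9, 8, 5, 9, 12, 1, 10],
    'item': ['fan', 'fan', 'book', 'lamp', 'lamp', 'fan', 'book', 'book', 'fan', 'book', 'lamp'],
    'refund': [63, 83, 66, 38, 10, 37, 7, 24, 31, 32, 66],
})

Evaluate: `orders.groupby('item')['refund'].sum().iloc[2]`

group by item, sum of refund:
item
book    129
fan     214
lamp    114
Name: refund, dtype: int64
Finally, value at position 2 = 114.

114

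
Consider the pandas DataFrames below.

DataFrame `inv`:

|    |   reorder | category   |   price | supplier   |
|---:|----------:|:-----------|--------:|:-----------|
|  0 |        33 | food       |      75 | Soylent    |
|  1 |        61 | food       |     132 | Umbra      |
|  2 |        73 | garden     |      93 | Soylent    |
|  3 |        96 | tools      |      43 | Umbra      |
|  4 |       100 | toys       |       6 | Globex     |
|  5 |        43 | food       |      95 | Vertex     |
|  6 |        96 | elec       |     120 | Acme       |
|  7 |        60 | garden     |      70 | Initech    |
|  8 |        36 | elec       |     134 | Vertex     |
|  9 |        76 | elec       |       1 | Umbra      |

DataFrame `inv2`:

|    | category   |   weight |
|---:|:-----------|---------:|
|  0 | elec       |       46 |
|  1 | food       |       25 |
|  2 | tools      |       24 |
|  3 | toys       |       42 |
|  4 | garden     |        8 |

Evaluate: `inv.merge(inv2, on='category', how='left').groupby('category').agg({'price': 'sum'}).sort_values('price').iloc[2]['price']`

163

merge on 'category' (how='left') → 10 rows:
   reorder category  price supplier  weight
0       33     food     75  Soylent      25
1       61     food    132    Umbra      25
2       73   garden     93  Soylent       8
3       96    tools     43    Umbra      24
4      100     toys      6   Globex      42
5       43     food     95   Vertex      25
6       96     elec    120     Acme      46
7       60   garden     70  Initech       8
8       36     elec    134   Vertex      46
9       76     elec      1    Umbra      46
group by category, sum of price:
          price
category       
elec        255
food        302
garden      163
tools        43
toys          6
sort by price:
          price
category       
toys          6
tools        43
garden      163
elec        255
food        302
Finally, value at position 2, column 'price' = 163.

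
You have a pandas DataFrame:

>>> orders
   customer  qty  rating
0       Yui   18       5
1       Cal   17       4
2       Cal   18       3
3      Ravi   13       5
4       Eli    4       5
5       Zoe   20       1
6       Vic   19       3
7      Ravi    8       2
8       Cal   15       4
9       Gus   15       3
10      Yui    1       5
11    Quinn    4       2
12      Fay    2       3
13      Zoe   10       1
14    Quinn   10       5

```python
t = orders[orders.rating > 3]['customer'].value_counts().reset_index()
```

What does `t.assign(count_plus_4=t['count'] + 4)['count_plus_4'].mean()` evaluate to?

5.4

filter rows where rating > 3:
   customer  qty  rating
0       Yui   18       5
1       Cal   17       4
3      Ravi   13       5
4       Eli    4       5
8       Cal   15       4
10      Yui    1       5
14    Quinn   10       5
value_counts of customer:
customer
Yui      2
Cal      2
Ravi     1
Eli      1
Quinn    1
Name: count, dtype: int64
reset_index():
  customer  count
0      Yui      2
1      Cal      2
2     Ravi      1
3      Eli      1
4    Quinn      1
add column count_plus_4 = t['count'] + 4:
  customer  count  count_plus_4
0      Yui      2             6
1      Cal      2             6
2     Ravi      1             5
3      Eli      1             5
4    Quinn      1             5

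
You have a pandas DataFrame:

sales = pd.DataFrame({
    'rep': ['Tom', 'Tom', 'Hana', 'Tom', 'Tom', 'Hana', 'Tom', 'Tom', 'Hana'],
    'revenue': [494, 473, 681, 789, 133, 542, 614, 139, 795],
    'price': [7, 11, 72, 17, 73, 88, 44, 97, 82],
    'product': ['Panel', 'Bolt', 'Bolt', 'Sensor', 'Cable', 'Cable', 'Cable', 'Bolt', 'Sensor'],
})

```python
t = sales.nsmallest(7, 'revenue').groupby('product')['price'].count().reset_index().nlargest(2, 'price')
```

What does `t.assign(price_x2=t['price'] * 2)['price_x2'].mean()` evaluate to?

take 7 rows with smallest revenue:
    rep  revenue  price product
4   Tom      133     73   Cable
7   Tom      139     97    Bolt
1   Tom      473     11    Bolt
0   Tom      494      7   Panel
5  Hana      542     88   Cable
6   Tom      614     44   Cable
2  Hana      681     72    Bolt
group by product, count of price:
product
Bolt     3
Cable    3
Panel    1
Name: price, dtype: int64
reset_index():
  product  price
0    Bolt      3
1   Cable      3
2   Panel      1
take 2 rows with largest price:
  product  price
0    Bolt      3
1   Cable      3
add column price_x2 = t['price'] * 2:
  product  price  price_x2
0    Bolt      3         6
1   Cable      3         6

6.0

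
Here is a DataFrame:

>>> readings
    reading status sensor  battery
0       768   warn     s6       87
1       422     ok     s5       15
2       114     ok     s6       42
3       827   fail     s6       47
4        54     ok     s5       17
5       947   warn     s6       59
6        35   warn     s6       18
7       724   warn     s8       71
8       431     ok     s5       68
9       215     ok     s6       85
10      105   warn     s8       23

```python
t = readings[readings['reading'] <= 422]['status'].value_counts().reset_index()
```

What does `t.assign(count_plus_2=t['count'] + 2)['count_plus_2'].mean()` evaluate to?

5.0

filter rows where reading <= 422:
    reading status sensor  battery
1       422     ok     s5       15
2       114     ok     s6       42
4        54     ok     s5       17
6        35   warn     s6       18
9       215     ok     s6       85
10      105   warn     s8       23
value_counts of status:
status
ok      4
warn    2
Name: count, dtype: int64
reset_index():
  status  count
0     ok      4
1   warn      2
add column count_plus_2 = t['count'] + 2:
  status  count  count_plus_2
0     ok      4             6
1   warn      2             4
Finally, mean of column 'count_plus_2' = 5.0.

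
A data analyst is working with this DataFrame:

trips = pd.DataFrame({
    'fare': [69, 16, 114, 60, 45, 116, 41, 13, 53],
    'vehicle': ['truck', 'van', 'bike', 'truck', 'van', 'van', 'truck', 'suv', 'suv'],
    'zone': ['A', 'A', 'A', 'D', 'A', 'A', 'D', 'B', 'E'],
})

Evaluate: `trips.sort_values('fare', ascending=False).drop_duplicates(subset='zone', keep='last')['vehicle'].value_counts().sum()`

sort by fare descending:
   fare vehicle zone
5   116     van    A
2   114    bike    A
0    69   truck    A
3    60   truck    D
8    53     suv    E
4    45     van    A
6    41   truck    D
1    16     van    A
7    13     suv    B
drop duplicate zone (keep=last):
   fare vehicle zone
8    53     suv    E
6    41   truck    D
1    16     van    A
7    13     suv    B
value_counts of vehicle:
vehicle
suv      2
truck    1
van      1
Name: count, dtype: int64
The sum of the resulting series is 4.

4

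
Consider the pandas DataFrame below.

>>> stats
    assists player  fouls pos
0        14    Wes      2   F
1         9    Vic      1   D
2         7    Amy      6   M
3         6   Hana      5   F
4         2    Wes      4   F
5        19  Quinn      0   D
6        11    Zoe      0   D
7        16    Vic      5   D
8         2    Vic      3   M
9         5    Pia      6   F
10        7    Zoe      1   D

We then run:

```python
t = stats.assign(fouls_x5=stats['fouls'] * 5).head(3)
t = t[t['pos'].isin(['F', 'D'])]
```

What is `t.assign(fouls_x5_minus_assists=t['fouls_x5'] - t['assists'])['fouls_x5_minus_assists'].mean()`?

-4.0

add column fouls_x5 = stats['fouls'] * 5:
    assists player  fouls pos  fouls_x5
0        14    Wes      2   F        10
1         9    Vic      1   D         5
2         7    Amy      6   M        30
3         6   Hana      5   F        25
4         2    Wes      4   F        20
5        19  Quinn      0   D         0
6        11    Zoe      0   D         0
7        16    Vic      5   D        25
8         2    Vic      3   M        15
9         5    Pia      6   F        30
10        7    Zoe      1   D         5
take first 3 rows:
   assists player  fouls pos  fouls_x5
0       14    Wes      2   F        10
1        9    Vic      1   D         5
2        7    Amy      6   M        30
filter rows where pos in ['F', 'D']:
   assists player  fouls pos  fouls_x5
0       14    Wes      2   F        10
1        9    Vic      1   D         5
add column fouls_x5_minus_assists = t['fouls_x5'] - t['assists']:
   assists player  fouls pos  fouls_x5  fouls_x5_minus_assists
0       14    Wes      2   F        10                      -4
1        9    Vic      1   D         5                      -4
Finally, mean of column 'fouls_x5_minus_assists' = -4.0.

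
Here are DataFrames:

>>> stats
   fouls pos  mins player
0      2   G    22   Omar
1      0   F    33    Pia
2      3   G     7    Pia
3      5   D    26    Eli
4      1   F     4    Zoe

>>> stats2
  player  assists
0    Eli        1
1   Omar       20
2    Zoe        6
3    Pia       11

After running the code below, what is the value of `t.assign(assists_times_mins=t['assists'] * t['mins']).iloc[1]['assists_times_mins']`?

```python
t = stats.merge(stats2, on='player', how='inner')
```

363

merge on 'player' (how='inner') → 5 rows:
   fouls pos  mins player  assists
0      2   G    22   Omar       20
1      0   F    33    Pia       11
2      3   G     7    Pia       11
3      5   D    26    Eli        1
4      1   F     4    Zoe        6
add column assists_times_mins = t['assists'] * t['mins']:
   fouls pos  mins player  assists  assists_times_mins
0      2   G    22   Omar       20                 440
1      0   F    33    Pia       11                 363
2      3   G     7    Pia       11                  77
3      5   D    26    Eli        1                  26
4      1   F     4    Zoe        6                  24
Taking the value at position 1, column 'assists_times_mins' gives 363.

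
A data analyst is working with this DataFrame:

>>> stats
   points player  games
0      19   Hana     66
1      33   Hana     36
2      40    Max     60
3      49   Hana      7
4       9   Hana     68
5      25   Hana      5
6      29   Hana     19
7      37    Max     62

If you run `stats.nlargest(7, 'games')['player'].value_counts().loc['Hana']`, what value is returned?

5

take 7 rows with largest games:
   points player  games
4       9   Hana     68
0      19   Hana     66
7      37    Max     62
2      40    Max     60
1      33   Hana     36
6      29   Hana     19
3      49   Hana      7
value_counts of player:
player
Hana    5
Max     2
Name: count, dtype: int64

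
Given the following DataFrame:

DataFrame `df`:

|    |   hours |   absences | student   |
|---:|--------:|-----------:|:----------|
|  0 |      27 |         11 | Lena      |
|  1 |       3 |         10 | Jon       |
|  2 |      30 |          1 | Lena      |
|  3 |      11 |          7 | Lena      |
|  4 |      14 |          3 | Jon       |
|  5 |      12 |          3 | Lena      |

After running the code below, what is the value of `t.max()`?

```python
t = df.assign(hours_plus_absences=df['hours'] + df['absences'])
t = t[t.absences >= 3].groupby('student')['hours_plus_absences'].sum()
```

add column hours_plus_absences = df['hours'] + df['absences']:
   hours  absences student  hours_plus_absences
0     27        11    Lena                   38
1      3        10     Jon                   13
2     30         1    Lena                   31
3     11         7    Lena                   18
4     14         3     Jon                   17
5     12         3    Lena                   15
filter rows where absences >= 3:
   hours  absences student  hours_plus_absences
0     27        11    Lena                   38
1      3        10     Jon                   13
3     11         7    Lena                   18
4     14         3     Jon                   17
5     12         3    Lena                   15
group by student, sum of hours_plus_absences:
student
Jon     30
Lena    71
Name: hours_plus_absences, dtype: int64
Taking the max of the resulting series gives 71.

71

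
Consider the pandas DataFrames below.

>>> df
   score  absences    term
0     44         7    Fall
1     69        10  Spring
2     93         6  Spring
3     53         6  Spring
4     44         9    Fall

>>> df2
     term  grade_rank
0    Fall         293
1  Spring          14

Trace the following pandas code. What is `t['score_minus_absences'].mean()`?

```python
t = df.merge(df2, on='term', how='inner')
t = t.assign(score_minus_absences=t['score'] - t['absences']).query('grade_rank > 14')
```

merge on 'term' (how='inner') → 5 rows:
   score  absences    term  grade_rank
0     44         7    Fall         293
1     69        10  Spring          14
2     93         6  Spring          14
3     53         6  Spring          14
4     44         9    Fall         293
add column score_minus_absences = t['score'] - t['absences']:
   score  absences    term  grade_rank  score_minus_absences
0     44         7    Fall         293                    37
1     69        10  Spring          14                    59
2     93         6  Spring          14                    87
3     53         6  Spring          14                    47
4     44         9    Fall         293                    35
filter rows where grade_rank > 14:
   score  absences  term  grade_rank  score_minus_absences
0     44         7  Fall         293                    37
4     44         9  Fall         293                    35

36.0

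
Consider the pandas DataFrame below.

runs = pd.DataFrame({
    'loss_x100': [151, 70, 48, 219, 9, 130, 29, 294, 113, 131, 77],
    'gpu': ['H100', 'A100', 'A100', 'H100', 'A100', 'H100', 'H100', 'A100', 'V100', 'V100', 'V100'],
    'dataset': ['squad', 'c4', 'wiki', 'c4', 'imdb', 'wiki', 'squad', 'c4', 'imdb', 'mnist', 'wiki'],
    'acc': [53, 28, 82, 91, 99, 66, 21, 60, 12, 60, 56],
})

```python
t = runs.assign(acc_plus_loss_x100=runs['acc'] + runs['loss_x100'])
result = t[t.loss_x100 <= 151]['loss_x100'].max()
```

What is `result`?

151

add column acc_plus_loss_x100 = runs['acc'] + runs['loss_x100']:
    loss_x100   gpu dataset  acc  acc_plus_loss_x100
0         151  H100   squad   53                 204
1          70  A100      c4   28                  98
2          48  A100    wiki   82                 130
3         219  H100      c4   91                 310
4           9  A100    imdb   99                 108
5         130  H100    wiki   66                 196
6          29  H100   squad   21                  50
7         294  A100      c4   60                 354
8         113  V100    imdb   12                 125
9         131  V100   mnist   60                 191
10         77  V100    wiki   56                 133
filter rows where loss_x100 <= 151:
    loss_x100   gpu dataset  acc  acc_plus_loss_x100
0         151  H100   squad   53                 204
1          70  A100      c4   28                  98
2          48  A100    wiki   82                 130
4           9  A100    imdb   99                 108
5         130  H100    wiki   66                 196
6          29  H100   squad   21                  50
8         113  V100    imdb   12                 125
9         131  V100   mnist   60                 191
10         77  V100    wiki   56                 133
Then the max of column 'loss_x100': 151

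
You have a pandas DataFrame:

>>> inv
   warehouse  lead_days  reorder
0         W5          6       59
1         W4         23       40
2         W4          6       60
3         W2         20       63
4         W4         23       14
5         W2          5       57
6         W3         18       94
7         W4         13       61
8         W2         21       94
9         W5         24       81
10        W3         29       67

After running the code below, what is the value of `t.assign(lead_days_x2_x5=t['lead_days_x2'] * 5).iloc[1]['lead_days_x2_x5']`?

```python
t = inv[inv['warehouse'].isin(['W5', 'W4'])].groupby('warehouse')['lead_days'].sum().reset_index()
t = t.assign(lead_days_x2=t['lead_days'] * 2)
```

filter rows where warehouse in ['W5', 'W4']:
  warehouse  lead_days  reorder
0        W5          6       59
1        W4         23       40
2        W4          6       60
4        W4         23       14
7        W4         13       61
9        W5         24       81
group by warehouse, sum of lead_days:
warehouse
W4    65
W5    30
Name: lead_days, dtype: int64
reset_index():
  warehouse  lead_days
0        W4         65
1        W5         30
add column lead_days_x2 = t['lead_days'] * 2:
  warehouse  lead_days  lead_days_x2
0        W4         65           130
1        W5         30            60
add column lead_days_x2_x5 = t['lead_days_x2'] * 5:
  warehouse  lead_days  lead_days_x2  lead_days_x2_x5
0        W4         65           130              650
1        W5         30            60              300

300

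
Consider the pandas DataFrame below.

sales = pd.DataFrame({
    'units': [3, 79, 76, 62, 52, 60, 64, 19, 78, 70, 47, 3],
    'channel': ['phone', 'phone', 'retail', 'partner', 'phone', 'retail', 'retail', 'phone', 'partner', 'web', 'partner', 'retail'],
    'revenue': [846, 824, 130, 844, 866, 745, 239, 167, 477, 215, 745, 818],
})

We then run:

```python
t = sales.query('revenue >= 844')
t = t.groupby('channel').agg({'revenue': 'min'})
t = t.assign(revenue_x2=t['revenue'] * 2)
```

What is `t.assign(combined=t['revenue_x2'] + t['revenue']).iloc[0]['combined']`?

filter rows where revenue >= 844:
   units  channel  revenue
0      3    phone      846
3     62  partner      844
4     52    phone      866
group by channel, min of revenue:
         revenue
channel         
partner      844
phone        846
add column revenue_x2 = t['revenue'] * 2:
         revenue  revenue_x2
channel                     
partner      844        1688
phone        846        1692
add column combined = t['revenue_x2'] + t['revenue']:
         revenue  revenue_x2  combined
channel                               
partner      844        1688      2532
phone        846        1692      2538
Hence 2532.

2532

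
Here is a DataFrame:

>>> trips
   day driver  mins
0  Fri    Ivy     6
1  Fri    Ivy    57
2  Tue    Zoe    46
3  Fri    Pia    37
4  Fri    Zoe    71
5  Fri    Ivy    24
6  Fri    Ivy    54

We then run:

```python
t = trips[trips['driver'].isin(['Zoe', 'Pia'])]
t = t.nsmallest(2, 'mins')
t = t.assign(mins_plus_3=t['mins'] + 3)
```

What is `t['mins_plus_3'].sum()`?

89

filter rows where driver in ['Zoe', 'Pia']:
   day driver  mins
2  Tue    Zoe    46
3  Fri    Pia    37
4  Fri    Zoe    71
take 2 rows with smallest mins:
   day driver  mins
3  Fri    Pia    37
2  Tue    Zoe    46
add column mins_plus_3 = t['mins'] + 3:
   day driver  mins  mins_plus_3
3  Fri    Pia    37           40
2  Tue    Zoe    46           49
Taking the sum of column 'mins_plus_3' gives 89.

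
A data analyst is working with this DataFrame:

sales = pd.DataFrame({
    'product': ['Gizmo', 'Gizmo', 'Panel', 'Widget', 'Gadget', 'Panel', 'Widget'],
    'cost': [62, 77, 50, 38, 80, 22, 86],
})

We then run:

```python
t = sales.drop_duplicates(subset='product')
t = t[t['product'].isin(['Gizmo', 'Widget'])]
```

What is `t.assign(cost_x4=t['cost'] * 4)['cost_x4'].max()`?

drop duplicate product (keep=first):
  product  cost
0   Gizmo    62
2   Panel    50
3  Widget    38
4  Gadget    80
filter rows where product in ['Gizmo', 'Widget']:
  product  cost
0   Gizmo    62
3  Widget    38
add column cost_x4 = t['cost'] * 4:
  product  cost  cost_x4
0   Gizmo    62      248
3  Widget    38      152
Finally, max of column 'cost_x4' = 248.

248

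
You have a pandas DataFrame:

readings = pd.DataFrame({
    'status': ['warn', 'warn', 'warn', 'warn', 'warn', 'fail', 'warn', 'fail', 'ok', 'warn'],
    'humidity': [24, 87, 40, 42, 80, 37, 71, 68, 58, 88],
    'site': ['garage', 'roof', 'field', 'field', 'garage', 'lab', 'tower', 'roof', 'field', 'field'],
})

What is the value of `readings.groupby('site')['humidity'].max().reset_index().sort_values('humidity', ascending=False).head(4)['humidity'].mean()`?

81.5

group by site, max of humidity:
site
field     88
garage    80
lab       37
roof      87
tower     71
Name: humidity, dtype: int64
reset_index():
     site  humidity
0   field        88
1  garage        80
2     lab        37
3    roof        87
4   tower        71
sort by humidity descending:
     site  humidity
0   field        88
3    roof        87
1  garage        80
4   tower        71
2     lab        37
take first 4 rows:
     site  humidity
0   field        88
3    roof        87
1  garage        80
4   tower        71
Then the mean of column 'humidity': 81.5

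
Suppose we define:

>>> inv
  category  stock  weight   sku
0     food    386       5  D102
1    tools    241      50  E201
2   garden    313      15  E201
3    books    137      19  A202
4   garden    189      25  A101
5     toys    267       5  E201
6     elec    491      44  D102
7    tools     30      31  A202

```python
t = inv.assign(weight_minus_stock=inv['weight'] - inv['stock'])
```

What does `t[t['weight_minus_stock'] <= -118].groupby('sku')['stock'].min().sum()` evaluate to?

add column weight_minus_stock = inv['weight'] - inv['stock']:
  category  stock  weight   sku  weight_minus_stock
0     food    386       5  D102                -381
1    tools    241      50  E201                -191
2   garden    313      15  E201                -298
3    books    137      19  A202                -118
4   garden    189      25  A101                -164
5     toys    267       5  E201                -262
6     elec    491      44  D102                -447
7    tools     30      31  A202                   1
filter rows where weight_minus_stock <= -118:
  category  stock  weight   sku  weight_minus_stock
0     food    386       5  D102                -381
1    tools    241      50  E201                -191
2   garden    313      15  E201                -298
3    books    137      19  A202                -118
4   garden    189      25  A101                -164
5     toys    267       5  E201                -262
6     elec    491      44  D102                -447
group by sku, min of stock:
sku
A101    189
A202    137
D102    386
E201    241
Name: stock, dtype: int64
sum of the resulting series → 953

953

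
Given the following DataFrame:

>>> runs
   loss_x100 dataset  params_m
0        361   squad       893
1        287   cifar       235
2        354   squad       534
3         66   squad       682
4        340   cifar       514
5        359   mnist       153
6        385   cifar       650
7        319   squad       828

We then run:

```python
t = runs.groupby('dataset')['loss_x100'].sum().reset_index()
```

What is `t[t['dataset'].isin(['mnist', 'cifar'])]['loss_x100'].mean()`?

685.5

group by dataset, sum of loss_x100:
dataset
cifar    1012
mnist     359
squad    1100
Name: loss_x100, dtype: int64
reset_index():
  dataset  loss_x100
0   cifar       1012
1   mnist        359
2   squad       1100
filter rows where dataset in ['mnist', 'cifar']:
  dataset  loss_x100
0   cifar       1012
1   mnist        359
Then the mean of column 'loss_x100': 685.5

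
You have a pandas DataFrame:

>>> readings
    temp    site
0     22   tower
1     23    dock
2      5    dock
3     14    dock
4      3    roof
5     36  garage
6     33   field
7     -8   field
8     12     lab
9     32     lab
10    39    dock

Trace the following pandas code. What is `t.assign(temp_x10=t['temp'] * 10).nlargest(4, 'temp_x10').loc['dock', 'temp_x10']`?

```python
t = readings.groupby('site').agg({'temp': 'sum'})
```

group by site, sum of temp:
        temp
site        
dock      81
field     25
garage    36
lab       44
roof       3
tower     22
add column temp_x10 = t['temp'] * 10:
        temp  temp_x10
site                  
dock      81       810
field     25       250
garage    36       360
lab       44       440
roof       3        30
tower     22       220
take 4 rows with largest temp_x10:
        temp  temp_x10
site                  
dock      81       810
lab       44       440
garage    36       360
field     25       250
Reading off the value at row 'dock', column 'temp_x10', we get 810.

810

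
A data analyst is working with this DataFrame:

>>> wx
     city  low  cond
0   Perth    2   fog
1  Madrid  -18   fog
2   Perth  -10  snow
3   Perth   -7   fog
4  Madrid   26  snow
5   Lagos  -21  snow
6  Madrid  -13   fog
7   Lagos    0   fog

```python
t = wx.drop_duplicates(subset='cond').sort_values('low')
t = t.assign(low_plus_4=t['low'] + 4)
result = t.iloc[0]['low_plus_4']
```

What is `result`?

-6

drop duplicate cond (keep=first):
    city  low  cond
0  Perth    2   fog
2  Perth  -10  snow
sort by low:
    city  low  cond
2  Perth  -10  snow
0  Perth    2   fog
add column low_plus_4 = t['low'] + 4:
    city  low  cond  low_plus_4
2  Perth  -10  snow          -6
0  Perth    2   fog           6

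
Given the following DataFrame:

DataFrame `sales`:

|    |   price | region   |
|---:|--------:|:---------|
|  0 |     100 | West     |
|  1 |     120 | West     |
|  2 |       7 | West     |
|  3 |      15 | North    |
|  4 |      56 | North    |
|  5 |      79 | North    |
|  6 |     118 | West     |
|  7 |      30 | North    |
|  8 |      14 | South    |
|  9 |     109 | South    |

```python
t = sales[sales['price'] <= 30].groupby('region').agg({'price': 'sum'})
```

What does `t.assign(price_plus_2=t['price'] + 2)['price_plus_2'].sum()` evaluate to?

filter rows where price <= 30:
   price region
2      7   West
3     15  North
7     30  North
8     14  South
group by region, sum of price:
        price
region       
North      45
South      14
West        7
add column price_plus_2 = t['price'] + 2:
        price  price_plus_2
region                     
North      45            47
South      14            16
West        7             9
So sum() = 72.

72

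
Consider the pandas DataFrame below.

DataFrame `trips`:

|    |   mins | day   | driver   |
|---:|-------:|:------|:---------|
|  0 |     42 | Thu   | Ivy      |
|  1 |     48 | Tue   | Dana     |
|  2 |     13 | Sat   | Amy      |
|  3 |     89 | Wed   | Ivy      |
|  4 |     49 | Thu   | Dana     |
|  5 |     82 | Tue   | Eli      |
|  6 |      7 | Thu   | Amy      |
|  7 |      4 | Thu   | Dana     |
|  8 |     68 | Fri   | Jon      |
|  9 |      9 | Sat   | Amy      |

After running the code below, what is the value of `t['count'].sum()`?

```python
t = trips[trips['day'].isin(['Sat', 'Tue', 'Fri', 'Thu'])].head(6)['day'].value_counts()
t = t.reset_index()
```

6

filter rows where day in ['Sat', 'Tue', 'Fri', 'Thu']:
   mins  day driver
0    42  Thu    Ivy
1    48  Tue   Dana
2    13  Sat    Amy
4    49  Thu   Dana
5    82  Tue    Eli
6     7  Thu    Amy
7     4  Thu   Dana
8    68  Fri    Jon
9     9  Sat    Amy
take first 6 rows:
   mins  day driver
0    42  Thu    Ivy
1    48  Tue   Dana
2    13  Sat    Amy
4    49  Thu   Dana
5    82  Tue    Eli
6     7  Thu    Amy
value_counts of day:
day
Thu    3
Tue    2
Sat    1
Name: count, dtype: int64
reset_index():
   day  count
0  Thu      3
1  Tue      2
2  Sat      1
Reading off the sum of column 'count', we get 6.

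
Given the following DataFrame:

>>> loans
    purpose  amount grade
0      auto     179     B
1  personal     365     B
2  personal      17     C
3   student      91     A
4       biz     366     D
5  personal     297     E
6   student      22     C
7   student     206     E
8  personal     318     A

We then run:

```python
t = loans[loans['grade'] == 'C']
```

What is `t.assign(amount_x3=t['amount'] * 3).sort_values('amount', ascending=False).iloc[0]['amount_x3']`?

66

filter rows where grade == 'C':
    purpose  amount grade
2  personal      17     C
6   student      22     C
add column amount_x3 = t['amount'] * 3:
    purpose  amount grade  amount_x3
2  personal      17     C         51
6   student      22     C         66
sort by amount descending:
    purpose  amount grade  amount_x3
6   student      22     C         66
2  personal      17     C         51
So iloc[0]['amount_x3'] = 66.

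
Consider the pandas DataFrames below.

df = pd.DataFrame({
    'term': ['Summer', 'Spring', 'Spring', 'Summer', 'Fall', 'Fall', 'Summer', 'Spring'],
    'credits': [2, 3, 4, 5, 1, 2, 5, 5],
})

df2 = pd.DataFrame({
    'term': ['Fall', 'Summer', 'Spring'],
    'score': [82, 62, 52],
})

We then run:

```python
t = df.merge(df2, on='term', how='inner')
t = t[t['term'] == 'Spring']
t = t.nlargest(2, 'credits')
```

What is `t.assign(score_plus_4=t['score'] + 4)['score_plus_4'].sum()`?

merge on 'term' (how='inner') → 8 rows:
     term  credits  score
0  Summer        2     62
1  Spring        3     52
2  Spring        4     52
3  Summer        5     62
4    Fall        1     82
5    Fall        2     82
6  Summer        5     62
7  Spring        5     52
filter rows where term == 'Spring':
     term  credits  score
1  Spring        3     52
2  Spring        4     52
7  Spring        5     52
take 2 rows with largest credits:
     term  credits  score
7  Spring        5     52
2  Spring        4     52
add column score_plus_4 = t['score'] + 4:
     term  credits  score  score_plus_4
7  Spring        5     52            56
2  Spring        4     52            56
Hence 112.

112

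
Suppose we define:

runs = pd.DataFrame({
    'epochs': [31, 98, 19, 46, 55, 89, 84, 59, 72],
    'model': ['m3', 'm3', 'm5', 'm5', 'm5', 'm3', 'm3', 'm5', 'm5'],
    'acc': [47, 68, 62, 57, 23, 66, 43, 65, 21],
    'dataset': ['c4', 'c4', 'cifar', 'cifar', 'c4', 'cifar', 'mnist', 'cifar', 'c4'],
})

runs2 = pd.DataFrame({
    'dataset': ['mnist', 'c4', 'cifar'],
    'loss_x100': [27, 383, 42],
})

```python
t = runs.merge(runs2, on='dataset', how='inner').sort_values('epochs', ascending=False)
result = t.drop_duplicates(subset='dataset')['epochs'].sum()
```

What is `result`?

271

merge on 'dataset' (how='inner') → 9 rows:
   epochs model  acc dataset  loss_x100
0      31    m3   47      c4        383
1      98    m3   68      c4        383
2      19    m5   62   cifar         42
3      46    m5   57   cifar         42
4      55    m5   23      c4        383
5      89    m3   66   cifar         42
6      84    m3   43   mnist         27
7      59    m5   65   cifar         42
8      72    m5   21      c4        383
sort by epochs descending:
   epochs model  acc dataset  loss_x100
1      98    m3   68      c4        383
5      89    m3   66   cifar         42
6      84    m3   43   mnist         27
8      72    m5   21      c4        383
7      59    m5   65   cifar         42
4      55    m5   23      c4        383
3      46    m5   57   cifar         42
0      31    m3   47      c4        383
2      19    m5   62   cifar         42
drop duplicate dataset (keep=first):
   epochs model  acc dataset  loss_x100
1      98    m3   68      c4        383
5      89    m3   66   cifar         42
6      84    m3   43   mnist         27
sum of column 'epochs' → 271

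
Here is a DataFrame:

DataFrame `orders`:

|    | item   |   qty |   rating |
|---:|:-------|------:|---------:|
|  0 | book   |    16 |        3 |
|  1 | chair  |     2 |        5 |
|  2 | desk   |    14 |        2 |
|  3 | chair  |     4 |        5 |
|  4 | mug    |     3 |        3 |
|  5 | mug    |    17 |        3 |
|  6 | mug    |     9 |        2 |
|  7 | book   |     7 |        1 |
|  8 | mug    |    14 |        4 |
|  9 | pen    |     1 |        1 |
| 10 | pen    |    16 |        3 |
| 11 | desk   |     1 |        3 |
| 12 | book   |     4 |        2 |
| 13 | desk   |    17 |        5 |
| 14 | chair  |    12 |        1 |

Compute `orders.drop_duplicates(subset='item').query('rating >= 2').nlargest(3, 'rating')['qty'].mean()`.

7.0

drop duplicate item (keep=first):
    item  qty  rating
0   book   16       3
1  chair    2       5
2   desk   14       2
4    mug    3       3
9    pen    1       1
filter rows where rating >= 2:
    item  qty  rating
0   book   16       3
1  chair    2       5
2   desk   14       2
4    mug    3       3
take 3 rows with largest rating:
    item  qty  rating
1  chair    2       5
0   book   16       3
4    mug    3       3
So mean() = 7.0.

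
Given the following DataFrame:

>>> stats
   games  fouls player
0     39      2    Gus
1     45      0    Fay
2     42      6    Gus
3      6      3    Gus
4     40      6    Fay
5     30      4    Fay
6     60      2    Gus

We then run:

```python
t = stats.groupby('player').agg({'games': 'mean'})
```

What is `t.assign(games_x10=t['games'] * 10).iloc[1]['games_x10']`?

367.5

group by player, mean of games:
            games
player           
Fay     38.333333
Gus     36.750000
add column games_x10 = t['games'] * 10:
            games   games_x10
player                       
Fay     38.333333  383.333333
Gus     36.750000  367.500000
Then the value at position 1, column 'games_x10': 367.5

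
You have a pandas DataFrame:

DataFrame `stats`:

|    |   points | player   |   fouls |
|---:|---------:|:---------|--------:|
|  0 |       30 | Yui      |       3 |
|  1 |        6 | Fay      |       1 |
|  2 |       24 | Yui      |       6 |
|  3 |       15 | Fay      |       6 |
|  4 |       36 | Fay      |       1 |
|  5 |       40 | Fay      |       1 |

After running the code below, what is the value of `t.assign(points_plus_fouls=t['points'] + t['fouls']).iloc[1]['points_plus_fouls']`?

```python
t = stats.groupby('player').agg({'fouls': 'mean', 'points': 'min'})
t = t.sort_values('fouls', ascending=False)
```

8.25

group by player: mean(fouls), min(points):
        fouls  points
player               
Fay      2.25       6
Yui      4.50      24
sort by fouls descending:
        fouls  points
player               
Yui      4.50      24
Fay      2.25       6
add column points_plus_fouls = t['points'] + t['fouls']:
        fouls  points  points_plus_fouls
player                                  
Yui      4.50      24              28.50
Fay      2.25       6               8.25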